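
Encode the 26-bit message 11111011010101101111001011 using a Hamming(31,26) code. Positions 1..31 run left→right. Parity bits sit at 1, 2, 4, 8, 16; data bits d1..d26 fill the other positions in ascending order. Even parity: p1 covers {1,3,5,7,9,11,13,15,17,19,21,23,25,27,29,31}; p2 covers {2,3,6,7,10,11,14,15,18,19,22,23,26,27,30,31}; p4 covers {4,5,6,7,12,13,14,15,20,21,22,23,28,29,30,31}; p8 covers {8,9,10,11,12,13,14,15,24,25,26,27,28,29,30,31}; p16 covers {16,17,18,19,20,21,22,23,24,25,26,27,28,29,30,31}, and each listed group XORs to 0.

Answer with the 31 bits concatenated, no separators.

0011111110110100101101111001011

Place data at non-parity positions: p1 p2 1 p4 1 1 1 p8 1 0 1 1 0 1 0 p16 1 0 1 1 0 1 1 1 1 0 0 1 0 1 1
p1 (pos 1,3,5,7,9,11,13,15,17,19,21,23,25,27,29,31): XOR of data positions = 1⊕1⊕1⊕1⊕1⊕0⊕0⊕1⊕1⊕0⊕1⊕1⊕0⊕0⊕1 = 0
p2 (pos 2,3,6,7,10,11,14,15,18,19,22,23,26,27,30,31): XOR of data positions = 1⊕1⊕1⊕0⊕1⊕1⊕0⊕0⊕1⊕1⊕1⊕0⊕0⊕1⊕1 = 0
p4 (pos 4,5,6,7,12,13,14,15,20,21,22,23,28,29,30,31): XOR of data positions = 1⊕1⊕1⊕1⊕0⊕1⊕0⊕1⊕0⊕1⊕1⊕1⊕0⊕1⊕1 = 1
p8 (pos 8,9,10,11,12,13,14,15,24,25,26,27,28,29,30,31): XOR of data positions = 1⊕0⊕1⊕1⊕0⊕1⊕0⊕1⊕1⊕0⊕0⊕1⊕0⊕1⊕1 = 1
p16 (pos 16,17,18,19,20,21,22,23,24,25,26,27,28,29,30,31): XOR of data positions = 1⊕0⊕1⊕1⊕0⊕1⊕1⊕1⊕1⊕0⊕0⊕1⊕0⊕1⊕1 = 0
Codeword: 0011111110110100101101111001011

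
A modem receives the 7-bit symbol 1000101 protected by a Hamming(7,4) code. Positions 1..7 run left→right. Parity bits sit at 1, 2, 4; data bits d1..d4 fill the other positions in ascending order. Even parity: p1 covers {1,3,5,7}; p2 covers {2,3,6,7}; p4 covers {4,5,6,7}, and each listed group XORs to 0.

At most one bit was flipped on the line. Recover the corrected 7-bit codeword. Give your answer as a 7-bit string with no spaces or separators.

1010101

s1 (pos 1,3,5,7): 1⊕0⊕1⊕1 = 1
s2 (pos 2,3,6,7): 0⊕0⊕0⊕1 = 1
s4 (pos 4,5,6,7): 0⊕1⊕0⊕1 = 0
Syndrome s4…s1 = 011 → error at position 3.
Flip position 3: 1000101 → 1010101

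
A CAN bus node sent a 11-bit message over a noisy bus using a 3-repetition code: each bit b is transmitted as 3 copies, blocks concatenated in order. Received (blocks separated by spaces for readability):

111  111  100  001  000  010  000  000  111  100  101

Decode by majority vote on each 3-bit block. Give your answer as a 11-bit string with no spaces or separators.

11000000101

Block 1 (111): 3 ones → 1
Block 2 (111): 3 ones → 1
Block 3 (100): 1 one → 0
Block 4 (001): 1 one → 0
Block 5 (000): 0 ones → 0
Block 6 (010): 1 one → 0
Block 7 (000): 0 ones → 0
Block 8 (000): 0 ones → 0
Block 9 (111): 3 ones → 1
Block 10 (100): 1 one → 0
Block 11 (101): 2 ones → 1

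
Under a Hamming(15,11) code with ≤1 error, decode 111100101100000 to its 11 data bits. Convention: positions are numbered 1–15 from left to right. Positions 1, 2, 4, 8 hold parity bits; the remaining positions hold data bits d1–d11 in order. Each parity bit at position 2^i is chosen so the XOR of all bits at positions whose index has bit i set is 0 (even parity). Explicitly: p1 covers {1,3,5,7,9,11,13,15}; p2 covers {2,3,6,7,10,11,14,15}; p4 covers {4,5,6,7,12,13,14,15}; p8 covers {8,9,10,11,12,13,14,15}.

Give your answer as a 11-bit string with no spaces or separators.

10011100000

s1 (pos 1,3,5,7,9,11,13,15): 1⊕1⊕0⊕1⊕1⊕0⊕0⊕0 = 0
s2 (pos 2,3,6,7,10,11,14,15): 1⊕1⊕0⊕1⊕1⊕0⊕0⊕0 = 0
s4 (pos 4,5,6,7,12,13,14,15): 1⊕0⊕0⊕1⊕0⊕0⊕0⊕0 = 0
s8 (pos 8,9,10,11,12,13,14,15): 0⊕1⊕1⊕0⊕0⊕0⊕0⊕0 = 0
Syndrome s8…s1 = 0000 → no error.
Read data bits from positions 3,5,6,7,9,10,11,12,13,14,15: 10011100000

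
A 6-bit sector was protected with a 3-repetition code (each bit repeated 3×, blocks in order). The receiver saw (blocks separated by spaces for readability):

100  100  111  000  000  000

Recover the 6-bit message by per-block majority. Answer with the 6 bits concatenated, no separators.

001000

Block 1 (100): 1 one → 0
Block 2 (100): 1 one → 0
Block 3 (111): 3 ones → 1
Block 4 (000): 0 ones → 0
Block 5 (000): 0 ones → 0
Block 6 (000): 0 ones → 0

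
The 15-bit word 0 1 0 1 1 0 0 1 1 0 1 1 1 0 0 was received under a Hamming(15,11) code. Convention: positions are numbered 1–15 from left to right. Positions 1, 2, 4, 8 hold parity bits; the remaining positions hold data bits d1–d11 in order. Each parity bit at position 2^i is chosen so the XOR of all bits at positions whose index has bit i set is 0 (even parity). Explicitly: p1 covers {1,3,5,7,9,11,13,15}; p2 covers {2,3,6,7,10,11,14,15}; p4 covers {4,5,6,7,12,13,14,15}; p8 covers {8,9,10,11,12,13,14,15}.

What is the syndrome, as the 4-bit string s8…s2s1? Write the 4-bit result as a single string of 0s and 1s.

1000

s1 (pos 1,3,5,7,9,11,13,15): 0⊕0⊕1⊕0⊕1⊕1⊕1⊕0 = 0
s2 (pos 2,3,6,7,10,11,14,15): 1⊕0⊕0⊕0⊕0⊕1⊕0⊕0 = 0
s4 (pos 4,5,6,7,12,13,14,15): 1⊕1⊕0⊕0⊕1⊕1⊕0⊕0 = 0
s8 (pos 8,9,10,11,12,13,14,15): 1⊕1⊕0⊕1⊕1⊕1⊕0⊕0 = 1
Syndrome s8…s1 = 1000 → error at position 8.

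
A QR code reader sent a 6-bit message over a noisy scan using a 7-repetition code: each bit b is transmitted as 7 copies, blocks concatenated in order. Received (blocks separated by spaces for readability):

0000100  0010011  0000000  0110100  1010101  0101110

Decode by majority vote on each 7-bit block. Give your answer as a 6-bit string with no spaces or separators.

Block 1 (0000100): 1 one → 0
Block 2 (0010011): 3 ones → 0
Block 3 (0000000): 0 ones → 0
Block 4 (0110100): 3 ones → 0
Block 5 (1010101): 4 ones → 1
Block 6 (0101110): 4 ones → 1

000011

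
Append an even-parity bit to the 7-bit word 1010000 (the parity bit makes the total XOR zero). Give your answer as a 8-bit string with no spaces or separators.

10100000

XOR of the 7 data bits: 1⊕0⊕1⊕0⊕0⊕0⊕0 = 0
Parity bit = 0 (so all 8 bits XOR to 0).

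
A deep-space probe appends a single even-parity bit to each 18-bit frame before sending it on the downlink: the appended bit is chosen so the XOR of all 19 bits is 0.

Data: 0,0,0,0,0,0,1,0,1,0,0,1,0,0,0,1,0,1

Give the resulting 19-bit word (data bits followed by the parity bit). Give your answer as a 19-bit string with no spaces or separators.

0000001010010001011

XOR of the 18 data bits: 0⊕0⊕0⊕0⊕0⊕0⊕1⊕0⊕1⊕0⊕0⊕1⊕0⊕0⊕0⊕1⊕0⊕1 = 1
Parity bit = 1 (so all 19 bits XOR to 0).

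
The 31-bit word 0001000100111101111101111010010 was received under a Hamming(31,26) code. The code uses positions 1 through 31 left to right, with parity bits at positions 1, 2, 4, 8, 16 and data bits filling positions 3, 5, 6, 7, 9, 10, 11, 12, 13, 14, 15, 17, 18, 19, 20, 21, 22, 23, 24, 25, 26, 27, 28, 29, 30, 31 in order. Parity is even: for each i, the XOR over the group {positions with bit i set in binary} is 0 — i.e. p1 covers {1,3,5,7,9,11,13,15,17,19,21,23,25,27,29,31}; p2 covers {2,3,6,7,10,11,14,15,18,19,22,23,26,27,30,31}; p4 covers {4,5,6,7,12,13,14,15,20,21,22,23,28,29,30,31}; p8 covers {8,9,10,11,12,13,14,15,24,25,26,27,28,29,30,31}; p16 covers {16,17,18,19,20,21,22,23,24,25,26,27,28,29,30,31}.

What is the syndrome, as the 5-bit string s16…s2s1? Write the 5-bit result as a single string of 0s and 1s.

11001

s1 (pos 1,3,5,7,9,11,13,15,17,19,21,23,25,27,29,31): 0⊕0⊕0⊕0⊕0⊕1⊕1⊕0⊕1⊕1⊕0⊕1⊕1⊕1⊕0⊕0 = 1
s2 (pos 2,3,6,7,10,11,14,15,18,19,22,23,26,27,30,31): 0⊕0⊕0⊕0⊕0⊕1⊕1⊕0⊕1⊕1⊕1⊕1⊕0⊕1⊕1⊕0 = 0
s4 (pos 4,5,6,7,12,13,14,15,20,21,22,23,28,29,30,31): 1⊕0⊕0⊕0⊕1⊕1⊕1⊕0⊕1⊕0⊕1⊕1⊕0⊕0⊕1⊕0 = 0
s8 (pos 8,9,10,11,12,13,14,15,24,25,26,27,28,29,30,31): 1⊕0⊕0⊕1⊕1⊕1⊕1⊕0⊕1⊕1⊕0⊕1⊕0⊕0⊕1⊕0 = 1
s16 (pos 16,17,18,19,20,21,22,23,24,25,26,27,28,29,30,31): 1⊕1⊕1⊕1⊕1⊕0⊕1⊕1⊕1⊕1⊕0⊕1⊕0⊕0⊕1⊕0 = 1
Syndrome s16…s1 = 11001 → error at position 25.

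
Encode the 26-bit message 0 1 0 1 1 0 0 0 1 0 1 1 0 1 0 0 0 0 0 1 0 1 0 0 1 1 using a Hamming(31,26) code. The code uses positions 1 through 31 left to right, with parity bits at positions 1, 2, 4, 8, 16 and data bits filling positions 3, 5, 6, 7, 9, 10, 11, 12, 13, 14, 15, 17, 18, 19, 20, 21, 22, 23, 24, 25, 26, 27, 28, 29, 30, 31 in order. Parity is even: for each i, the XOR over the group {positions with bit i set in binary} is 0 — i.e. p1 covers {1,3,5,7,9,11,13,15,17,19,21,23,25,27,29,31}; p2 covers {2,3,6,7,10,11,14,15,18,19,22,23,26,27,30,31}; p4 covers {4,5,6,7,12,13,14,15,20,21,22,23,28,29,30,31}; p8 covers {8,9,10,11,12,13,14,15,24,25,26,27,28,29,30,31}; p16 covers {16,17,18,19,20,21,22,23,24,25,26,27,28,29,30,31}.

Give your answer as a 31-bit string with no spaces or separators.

Place data at non-parity positions: p1 p2 0 p4 1 0 1 p8 1 0 0 0 1 0 1 p16 1 0 1 0 0 0 0 0 1 0 1 0 0 1 1
p1 (pos 1,3,5,7,9,11,13,15,17,19,21,23,25,27,29,31): XOR of data positions = 0⊕1⊕1⊕1⊕0⊕1⊕1⊕1⊕1⊕0⊕0⊕1⊕1⊕0⊕1 = 0
p2 (pos 2,3,6,7,10,11,14,15,18,19,22,23,26,27,30,31): XOR of data positions = 0⊕0⊕1⊕0⊕0⊕0⊕1⊕0⊕1⊕0⊕0⊕0⊕1⊕1⊕1 = 0
p4 (pos 4,5,6,7,12,13,14,15,20,21,22,23,28,29,30,31): XOR of data positions = 1⊕0⊕1⊕0⊕1⊕0⊕1⊕0⊕0⊕0⊕0⊕0⊕0⊕1⊕1 = 0
p8 (pos 8,9,10,11,12,13,14,15,24,25,26,27,28,29,30,31): XOR of data positions = 1⊕0⊕0⊕0⊕1⊕0⊕1⊕0⊕1⊕0⊕1⊕0⊕0⊕1⊕1 = 1
p16 (pos 16,17,18,19,20,21,22,23,24,25,26,27,28,29,30,31): XOR of data positions = 1⊕0⊕1⊕0⊕0⊕0⊕0⊕0⊕1⊕0⊕1⊕0⊕0⊕1⊕1 = 0
Codeword: 0000101110001010101000001010011

0000101110001010101000001010011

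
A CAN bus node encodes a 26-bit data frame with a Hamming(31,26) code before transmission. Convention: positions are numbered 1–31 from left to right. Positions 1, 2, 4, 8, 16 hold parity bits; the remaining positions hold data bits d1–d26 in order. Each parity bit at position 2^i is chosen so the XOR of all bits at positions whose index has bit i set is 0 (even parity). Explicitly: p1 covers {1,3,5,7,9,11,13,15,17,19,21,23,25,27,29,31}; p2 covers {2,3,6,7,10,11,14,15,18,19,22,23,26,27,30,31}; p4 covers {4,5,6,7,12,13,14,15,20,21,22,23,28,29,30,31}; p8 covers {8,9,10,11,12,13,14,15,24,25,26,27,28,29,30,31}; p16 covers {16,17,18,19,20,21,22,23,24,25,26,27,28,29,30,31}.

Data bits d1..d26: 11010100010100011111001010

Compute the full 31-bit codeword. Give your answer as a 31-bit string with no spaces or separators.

Place data at non-parity positions: p1 p2 1 p4 1 0 1 p8 0 1 0 0 0 1 0 p16 1 0 0 0 1 1 1 1 1 0 0 1 0 1 0
p1 (pos 1,3,5,7,9,11,13,15,17,19,21,23,25,27,29,31): XOR of data positions = 1⊕1⊕1⊕0⊕0⊕0⊕0⊕1⊕0⊕1⊕1⊕1⊕0⊕0⊕0 = 1
p2 (pos 2,3,6,7,10,11,14,15,18,19,22,23,26,27,30,31): XOR of data positions = 1⊕0⊕1⊕1⊕0⊕1⊕0⊕0⊕0⊕1⊕1⊕0⊕0⊕1⊕0 = 1
p4 (pos 4,5,6,7,12,13,14,15,20,21,22,23,28,29,30,31): XOR of data positions = 1⊕0⊕1⊕0⊕0⊕1⊕0⊕0⊕1⊕1⊕1⊕1⊕0⊕1⊕0 = 0
p8 (pos 8,9,10,11,12,13,14,15,24,25,26,27,28,29,30,31): XOR of data positions = 0⊕1⊕0⊕0⊕0⊕1⊕0⊕1⊕1⊕0⊕0⊕1⊕0⊕1⊕0 = 0
p16 (pos 16,17,18,19,20,21,22,23,24,25,26,27,28,29,30,31): XOR of data positions = 1⊕0⊕0⊕0⊕1⊕1⊕1⊕1⊕1⊕0⊕0⊕1⊕0⊕1⊕0 = 0
Codeword: 1110101001000100100011111001010

1110101001000100100011111001010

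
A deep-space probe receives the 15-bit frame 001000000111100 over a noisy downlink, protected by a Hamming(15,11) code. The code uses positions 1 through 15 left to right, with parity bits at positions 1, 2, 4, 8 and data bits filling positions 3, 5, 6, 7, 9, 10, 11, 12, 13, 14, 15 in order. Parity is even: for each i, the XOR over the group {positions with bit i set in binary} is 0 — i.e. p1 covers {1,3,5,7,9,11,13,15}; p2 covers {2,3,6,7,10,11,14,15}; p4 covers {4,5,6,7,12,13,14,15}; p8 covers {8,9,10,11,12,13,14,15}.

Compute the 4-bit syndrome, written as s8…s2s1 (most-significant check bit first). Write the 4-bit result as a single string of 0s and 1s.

s1 (pos 1,3,5,7,9,11,13,15): 0⊕1⊕0⊕0⊕0⊕1⊕1⊕0 = 1
s2 (pos 2,3,6,7,10,11,14,15): 0⊕1⊕0⊕0⊕1⊕1⊕0⊕0 = 1
s4 (pos 4,5,6,7,12,13,14,15): 0⊕0⊕0⊕0⊕1⊕1⊕0⊕0 = 0
s8 (pos 8,9,10,11,12,13,14,15): 0⊕0⊕1⊕1⊕1⊕1⊕0⊕0 = 0
Syndrome s8…s1 = 0011 → error at position 3.

0011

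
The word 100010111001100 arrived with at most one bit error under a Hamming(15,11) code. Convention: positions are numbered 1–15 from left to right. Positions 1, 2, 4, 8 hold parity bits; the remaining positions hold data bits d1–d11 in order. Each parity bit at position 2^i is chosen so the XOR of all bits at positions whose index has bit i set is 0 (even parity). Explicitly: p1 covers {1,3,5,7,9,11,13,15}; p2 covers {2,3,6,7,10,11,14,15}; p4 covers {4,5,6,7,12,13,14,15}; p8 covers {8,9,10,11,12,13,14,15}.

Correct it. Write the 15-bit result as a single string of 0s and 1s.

s1 (pos 1,3,5,7,9,11,13,15): 1⊕0⊕1⊕1⊕1⊕0⊕1⊕0 = 1
s2 (pos 2,3,6,7,10,11,14,15): 0⊕0⊕0⊕1⊕0⊕0⊕0⊕0 = 1
s4 (pos 4,5,6,7,12,13,14,15): 0⊕1⊕0⊕1⊕1⊕1⊕0⊕0 = 0
s8 (pos 8,9,10,11,12,13,14,15): 1⊕1⊕0⊕0⊕1⊕1⊕0⊕0 = 0
Syndrome s8…s1 = 0011 → error at position 3.
Flip position 3: 100010111001100 → 101010111001100

101010111001100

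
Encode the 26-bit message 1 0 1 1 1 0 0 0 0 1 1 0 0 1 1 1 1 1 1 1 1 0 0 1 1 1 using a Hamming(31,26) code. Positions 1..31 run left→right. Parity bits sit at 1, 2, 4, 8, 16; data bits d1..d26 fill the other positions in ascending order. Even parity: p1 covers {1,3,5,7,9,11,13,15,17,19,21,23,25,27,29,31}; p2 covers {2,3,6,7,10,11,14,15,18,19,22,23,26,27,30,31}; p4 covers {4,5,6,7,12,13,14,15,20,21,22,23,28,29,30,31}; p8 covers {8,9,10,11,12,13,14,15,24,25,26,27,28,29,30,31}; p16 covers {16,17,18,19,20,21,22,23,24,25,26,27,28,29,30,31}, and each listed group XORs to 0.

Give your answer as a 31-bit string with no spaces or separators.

0111011110000111001111111100111

Place data at non-parity positions: p1 p2 1 p4 0 1 1 p8 1 0 0 0 0 1 1 p16 0 0 1 1 1 1 1 1 1 1 0 0 1 1 1
p1 (pos 1,3,5,7,9,11,13,15,17,19,21,23,25,27,29,31): XOR of data positions = 1⊕0⊕1⊕1⊕0⊕0⊕1⊕0⊕1⊕1⊕1⊕1⊕0⊕1⊕1 = 0
p2 (pos 2,3,6,7,10,11,14,15,18,19,22,23,26,27,30,31): XOR of data positions = 1⊕1⊕1⊕0⊕0⊕1⊕1⊕0⊕1⊕1⊕1⊕1⊕0⊕1⊕1 = 1
p4 (pos 4,5,6,7,12,13,14,15,20,21,22,23,28,29,30,31): XOR of data positions = 0⊕1⊕1⊕0⊕0⊕1⊕1⊕1⊕1⊕1⊕1⊕0⊕1⊕1⊕1 = 1
p8 (pos 8,9,10,11,12,13,14,15,24,25,26,27,28,29,30,31): XOR of data positions = 1⊕0⊕0⊕0⊕0⊕1⊕1⊕1⊕1⊕1⊕0⊕0⊕1⊕1⊕1 = 1
p16 (pos 16,17,18,19,20,21,22,23,24,25,26,27,28,29,30,31): XOR of data positions = 0⊕0⊕1⊕1⊕1⊕1⊕1⊕1⊕1⊕1⊕0⊕0⊕1⊕1⊕1 = 1
Codeword: 0111011110000111001111111100111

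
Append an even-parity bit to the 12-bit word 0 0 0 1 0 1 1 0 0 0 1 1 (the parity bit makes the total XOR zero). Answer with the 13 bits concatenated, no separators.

0001011000111

XOR of the 12 data bits: 0⊕0⊕0⊕1⊕0⊕1⊕1⊕0⊕0⊕0⊕1⊕1 = 1
Parity bit = 1 (so all 13 bits XOR to 0).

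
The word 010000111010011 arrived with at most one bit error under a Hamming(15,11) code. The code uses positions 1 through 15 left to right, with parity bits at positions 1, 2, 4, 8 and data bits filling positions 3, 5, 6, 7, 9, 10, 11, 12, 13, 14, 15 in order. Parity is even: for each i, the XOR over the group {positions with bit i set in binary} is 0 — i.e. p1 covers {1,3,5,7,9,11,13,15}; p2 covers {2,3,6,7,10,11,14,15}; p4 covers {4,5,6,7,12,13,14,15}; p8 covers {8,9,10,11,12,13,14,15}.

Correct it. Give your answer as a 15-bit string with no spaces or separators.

s1 (pos 1,3,5,7,9,11,13,15): 0⊕0⊕0⊕1⊕1⊕1⊕0⊕1 = 0
s2 (pos 2,3,6,7,10,11,14,15): 1⊕0⊕0⊕1⊕0⊕1⊕1⊕1 = 1
s4 (pos 4,5,6,7,12,13,14,15): 0⊕0⊕0⊕1⊕0⊕0⊕1⊕1 = 1
s8 (pos 8,9,10,11,12,13,14,15): 1⊕1⊕0⊕1⊕0⊕0⊕1⊕1 = 1
Syndrome s8…s1 = 1110 → error at position 14.
Flip position 14: 010000111010011 → 010000111010001

010000111010001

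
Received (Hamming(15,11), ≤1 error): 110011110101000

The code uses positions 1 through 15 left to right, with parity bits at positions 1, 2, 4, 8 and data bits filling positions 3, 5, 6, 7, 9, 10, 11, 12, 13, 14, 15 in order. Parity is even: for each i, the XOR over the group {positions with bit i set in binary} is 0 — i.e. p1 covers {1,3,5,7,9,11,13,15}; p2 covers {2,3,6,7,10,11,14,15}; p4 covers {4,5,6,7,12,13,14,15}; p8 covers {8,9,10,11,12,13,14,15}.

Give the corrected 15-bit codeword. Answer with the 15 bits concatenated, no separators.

110011111101000

s1 (pos 1,3,5,7,9,11,13,15): 1⊕0⊕1⊕1⊕0⊕0⊕0⊕0 = 1
s2 (pos 2,3,6,7,10,11,14,15): 1⊕0⊕1⊕1⊕1⊕0⊕0⊕0 = 0
s4 (pos 4,5,6,7,12,13,14,15): 0⊕1⊕1⊕1⊕1⊕0⊕0⊕0 = 0
s8 (pos 8,9,10,11,12,13,14,15): 1⊕0⊕1⊕0⊕1⊕0⊕0⊕0 = 1
Syndrome s8…s1 = 1001 → error at position 9.
Flip position 9: 110011110101000 → 110011111101000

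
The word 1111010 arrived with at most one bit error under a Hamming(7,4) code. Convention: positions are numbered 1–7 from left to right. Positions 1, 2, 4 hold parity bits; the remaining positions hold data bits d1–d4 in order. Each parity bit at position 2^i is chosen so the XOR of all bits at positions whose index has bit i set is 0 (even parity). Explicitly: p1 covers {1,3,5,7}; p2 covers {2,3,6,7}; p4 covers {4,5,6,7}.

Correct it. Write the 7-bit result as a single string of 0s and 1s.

1011010

s1 (pos 1,3,5,7): 1⊕1⊕0⊕0 = 0
s2 (pos 2,3,6,7): 1⊕1⊕1⊕0 = 1
s4 (pos 4,5,6,7): 1⊕0⊕1⊕0 = 0
Syndrome s4…s1 = 010 → error at position 2.
Flip position 2: 1111010 → 1011010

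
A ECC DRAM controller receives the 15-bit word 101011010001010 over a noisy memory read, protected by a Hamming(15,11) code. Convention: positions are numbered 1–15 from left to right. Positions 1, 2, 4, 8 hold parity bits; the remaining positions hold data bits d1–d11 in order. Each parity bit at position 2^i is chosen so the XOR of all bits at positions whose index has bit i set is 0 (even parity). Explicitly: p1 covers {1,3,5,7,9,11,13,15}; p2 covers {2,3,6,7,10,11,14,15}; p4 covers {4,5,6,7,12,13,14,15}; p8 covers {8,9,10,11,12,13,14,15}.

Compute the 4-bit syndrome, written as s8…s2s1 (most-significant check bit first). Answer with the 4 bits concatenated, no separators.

s1 (pos 1,3,5,7,9,11,13,15): 1⊕1⊕1⊕0⊕0⊕0⊕0⊕0 = 1
s2 (pos 2,3,6,7,10,11,14,15): 0⊕1⊕1⊕0⊕0⊕0⊕1⊕0 = 1
s4 (pos 4,5,6,7,12,13,14,15): 0⊕1⊕1⊕0⊕1⊕0⊕1⊕0 = 0
s8 (pos 8,9,10,11,12,13,14,15): 1⊕0⊕0⊕0⊕1⊕0⊕1⊕0 = 1
Syndrome s8…s1 = 1011 → error at position 11.

1011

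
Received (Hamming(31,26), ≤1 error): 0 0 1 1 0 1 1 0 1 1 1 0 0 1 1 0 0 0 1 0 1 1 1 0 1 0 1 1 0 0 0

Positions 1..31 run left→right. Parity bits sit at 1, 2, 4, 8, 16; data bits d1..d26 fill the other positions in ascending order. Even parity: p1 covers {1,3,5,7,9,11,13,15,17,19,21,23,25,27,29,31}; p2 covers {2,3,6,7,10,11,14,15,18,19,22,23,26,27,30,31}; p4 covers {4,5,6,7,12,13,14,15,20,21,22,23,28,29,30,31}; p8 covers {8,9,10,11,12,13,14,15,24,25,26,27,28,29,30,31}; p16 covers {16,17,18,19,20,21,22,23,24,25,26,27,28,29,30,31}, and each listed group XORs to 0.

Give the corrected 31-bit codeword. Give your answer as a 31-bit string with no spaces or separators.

s1 (pos 1,3,5,7,9,11,13,15,17,19,21,23,25,27,29,31): 0⊕1⊕0⊕1⊕1⊕1⊕0⊕1⊕0⊕1⊕1⊕1⊕1⊕1⊕0⊕0 = 0
s2 (pos 2,3,6,7,10,11,14,15,18,19,22,23,26,27,30,31): 0⊕1⊕1⊕1⊕1⊕1⊕1⊕1⊕0⊕1⊕1⊕1⊕0⊕1⊕0⊕0 = 1
s4 (pos 4,5,6,7,12,13,14,15,20,21,22,23,28,29,30,31): 1⊕0⊕1⊕1⊕0⊕0⊕1⊕1⊕0⊕1⊕1⊕1⊕1⊕0⊕0⊕0 = 1
s8 (pos 8,9,10,11,12,13,14,15,24,25,26,27,28,29,30,31): 0⊕1⊕1⊕1⊕0⊕0⊕1⊕1⊕0⊕1⊕0⊕1⊕1⊕0⊕0⊕0 = 0
s16 (pos 16,17,18,19,20,21,22,23,24,25,26,27,28,29,30,31): 0⊕0⊕0⊕1⊕0⊕1⊕1⊕1⊕0⊕1⊕0⊕1⊕1⊕0⊕0⊕0 = 1
Syndrome s16…s1 = 10110 → error at position 22.
Flip position 22: 0011011011100110001011101011000 → 0011011011100110001010101011000

0011011011100110001010101011000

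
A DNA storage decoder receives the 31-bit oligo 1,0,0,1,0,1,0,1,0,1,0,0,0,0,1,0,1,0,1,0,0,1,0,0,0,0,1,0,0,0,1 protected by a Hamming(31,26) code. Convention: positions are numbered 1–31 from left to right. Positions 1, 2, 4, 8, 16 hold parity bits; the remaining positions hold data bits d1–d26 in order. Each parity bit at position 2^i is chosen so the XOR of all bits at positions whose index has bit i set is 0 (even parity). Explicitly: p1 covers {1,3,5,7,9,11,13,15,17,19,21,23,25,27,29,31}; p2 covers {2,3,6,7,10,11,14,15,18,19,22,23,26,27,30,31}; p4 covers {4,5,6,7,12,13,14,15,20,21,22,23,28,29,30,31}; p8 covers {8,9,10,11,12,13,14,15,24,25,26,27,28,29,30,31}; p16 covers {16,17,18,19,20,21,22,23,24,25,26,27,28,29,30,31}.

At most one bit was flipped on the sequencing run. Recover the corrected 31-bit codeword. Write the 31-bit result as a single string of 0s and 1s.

s1 (pos 1,3,5,7,9,11,13,15,17,19,21,23,25,27,29,31): 1⊕0⊕0⊕0⊕0⊕0⊕0⊕1⊕1⊕1⊕0⊕0⊕0⊕1⊕0⊕1 = 0
s2 (pos 2,3,6,7,10,11,14,15,18,19,22,23,26,27,30,31): 0⊕0⊕1⊕0⊕1⊕0⊕0⊕1⊕0⊕1⊕1⊕0⊕0⊕1⊕0⊕1 = 1
s4 (pos 4,5,6,7,12,13,14,15,20,21,22,23,28,29,30,31): 1⊕0⊕1⊕0⊕0⊕0⊕0⊕1⊕0⊕0⊕1⊕0⊕0⊕0⊕0⊕1 = 1
s8 (pos 8,9,10,11,12,13,14,15,24,25,26,27,28,29,30,31): 1⊕0⊕1⊕0⊕0⊕0⊕0⊕1⊕0⊕0⊕0⊕1⊕0⊕0⊕0⊕1 = 1
s16 (pos 16,17,18,19,20,21,22,23,24,25,26,27,28,29,30,31): 0⊕1⊕0⊕1⊕0⊕0⊕1⊕0⊕0⊕0⊕0⊕1⊕0⊕0⊕0⊕1 = 1
Syndrome s16…s1 = 11110 → error at position 30.
Flip position 30: 1001010101000010101001000010001 → 1001010101000010101001000010011

1001010101000010101001000010011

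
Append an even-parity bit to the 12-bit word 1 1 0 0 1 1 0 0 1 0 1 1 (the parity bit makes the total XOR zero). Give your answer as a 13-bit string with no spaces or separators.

1100110010111

XOR of the 12 data bits: 1⊕1⊕0⊕0⊕1⊕1⊕0⊕0⊕1⊕0⊕1⊕1 = 1
Parity bit = 1 (so all 13 bits XOR to 0).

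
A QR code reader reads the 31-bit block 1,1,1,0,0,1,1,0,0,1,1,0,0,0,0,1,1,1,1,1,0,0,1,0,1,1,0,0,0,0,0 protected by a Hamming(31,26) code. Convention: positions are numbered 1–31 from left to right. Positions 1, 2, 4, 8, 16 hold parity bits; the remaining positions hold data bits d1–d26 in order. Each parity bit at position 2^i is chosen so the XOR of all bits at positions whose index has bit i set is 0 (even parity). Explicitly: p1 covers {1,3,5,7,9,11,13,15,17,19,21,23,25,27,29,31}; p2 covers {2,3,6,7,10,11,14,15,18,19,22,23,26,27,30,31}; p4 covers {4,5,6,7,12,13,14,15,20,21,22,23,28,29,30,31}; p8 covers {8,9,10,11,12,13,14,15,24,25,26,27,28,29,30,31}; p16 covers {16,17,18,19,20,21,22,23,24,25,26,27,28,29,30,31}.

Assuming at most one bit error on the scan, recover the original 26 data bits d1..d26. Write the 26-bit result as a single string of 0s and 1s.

10110110000111100101100000

s1 (pos 1,3,5,7,9,11,13,15,17,19,21,23,25,27,29,31): 1⊕1⊕0⊕1⊕0⊕1⊕0⊕0⊕1⊕1⊕0⊕1⊕1⊕0⊕0⊕0 = 0
s2 (pos 2,3,6,7,10,11,14,15,18,19,22,23,26,27,30,31): 1⊕1⊕1⊕1⊕1⊕1⊕0⊕0⊕1⊕1⊕0⊕1⊕1⊕0⊕0⊕0 = 0
s4 (pos 4,5,6,7,12,13,14,15,20,21,22,23,28,29,30,31): 0⊕0⊕1⊕1⊕0⊕0⊕0⊕0⊕1⊕0⊕0⊕1⊕0⊕0⊕0⊕0 = 0
s8 (pos 8,9,10,11,12,13,14,15,24,25,26,27,28,29,30,31): 0⊕0⊕1⊕1⊕0⊕0⊕0⊕0⊕0⊕1⊕1⊕0⊕0⊕0⊕0⊕0 = 0
s16 (pos 16,17,18,19,20,21,22,23,24,25,26,27,28,29,30,31): 1⊕1⊕1⊕1⊕1⊕0⊕0⊕1⊕0⊕1⊕1⊕0⊕0⊕0⊕0⊕0 = 0
Syndrome s16…s1 = 00000 → no error.
Read data bits from positions 3,5,6,7,9,10,11,12,13,14,15,17,18,19,20,21,22,23,24,25,26,27,28,29,30,31: 10110110000111100101100000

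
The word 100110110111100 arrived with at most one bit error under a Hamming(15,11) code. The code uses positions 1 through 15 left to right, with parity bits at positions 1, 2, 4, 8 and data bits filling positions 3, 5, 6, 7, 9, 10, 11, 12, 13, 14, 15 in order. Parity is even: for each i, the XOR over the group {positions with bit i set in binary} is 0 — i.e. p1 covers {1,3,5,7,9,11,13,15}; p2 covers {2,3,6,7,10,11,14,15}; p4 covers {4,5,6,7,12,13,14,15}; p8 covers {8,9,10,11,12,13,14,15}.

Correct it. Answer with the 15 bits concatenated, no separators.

s1 (pos 1,3,5,7,9,11,13,15): 1⊕0⊕1⊕1⊕0⊕1⊕1⊕0 = 1
s2 (pos 2,3,6,7,10,11,14,15): 0⊕0⊕0⊕1⊕1⊕1⊕0⊕0 = 1
s4 (pos 4,5,6,7,12,13,14,15): 1⊕1⊕0⊕1⊕1⊕1⊕0⊕0 = 1
s8 (pos 8,9,10,11,12,13,14,15): 1⊕0⊕1⊕1⊕1⊕1⊕0⊕0 = 1
Syndrome s8…s1 = 1111 → error at position 15.
Flip position 15: 100110110111100 → 100110110111101

100110110111101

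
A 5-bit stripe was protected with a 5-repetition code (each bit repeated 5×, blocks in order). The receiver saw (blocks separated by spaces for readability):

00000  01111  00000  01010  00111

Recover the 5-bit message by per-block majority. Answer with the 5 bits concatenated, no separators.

01001

Block 1 (00000): 0 ones → 0
Block 2 (01111): 4 ones → 1
Block 3 (00000): 0 ones → 0
Block 4 (01010): 2 ones → 0
Block 5 (00111): 3 ones → 1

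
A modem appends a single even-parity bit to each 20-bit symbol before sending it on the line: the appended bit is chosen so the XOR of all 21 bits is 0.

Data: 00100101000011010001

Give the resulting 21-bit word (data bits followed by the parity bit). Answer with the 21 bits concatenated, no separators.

XOR of the 20 data bits: 0⊕0⊕1⊕0⊕0⊕1⊕0⊕1⊕0⊕0⊕0⊕0⊕1⊕1⊕0⊕1⊕0⊕0⊕0⊕1 = 1
Parity bit = 1 (so all 21 bits XOR to 0).

001001010000110100011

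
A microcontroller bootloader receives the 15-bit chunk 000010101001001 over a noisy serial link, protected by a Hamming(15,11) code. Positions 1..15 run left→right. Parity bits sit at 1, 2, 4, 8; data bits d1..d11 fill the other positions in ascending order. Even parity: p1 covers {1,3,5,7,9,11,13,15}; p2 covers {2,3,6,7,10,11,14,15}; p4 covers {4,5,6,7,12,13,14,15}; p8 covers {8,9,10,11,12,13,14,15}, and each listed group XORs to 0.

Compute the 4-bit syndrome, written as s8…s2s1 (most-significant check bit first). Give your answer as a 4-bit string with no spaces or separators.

s1 (pos 1,3,5,7,9,11,13,15): 0⊕0⊕1⊕1⊕1⊕0⊕0⊕1 = 0
s2 (pos 2,3,6,7,10,11,14,15): 0⊕0⊕0⊕1⊕0⊕0⊕0⊕1 = 0
s4 (pos 4,5,6,7,12,13,14,15): 0⊕1⊕0⊕1⊕1⊕0⊕0⊕1 = 0
s8 (pos 8,9,10,11,12,13,14,15): 0⊕1⊕0⊕0⊕1⊕0⊕0⊕1 = 1
Syndrome s8…s1 = 1000 → error at position 8.

1000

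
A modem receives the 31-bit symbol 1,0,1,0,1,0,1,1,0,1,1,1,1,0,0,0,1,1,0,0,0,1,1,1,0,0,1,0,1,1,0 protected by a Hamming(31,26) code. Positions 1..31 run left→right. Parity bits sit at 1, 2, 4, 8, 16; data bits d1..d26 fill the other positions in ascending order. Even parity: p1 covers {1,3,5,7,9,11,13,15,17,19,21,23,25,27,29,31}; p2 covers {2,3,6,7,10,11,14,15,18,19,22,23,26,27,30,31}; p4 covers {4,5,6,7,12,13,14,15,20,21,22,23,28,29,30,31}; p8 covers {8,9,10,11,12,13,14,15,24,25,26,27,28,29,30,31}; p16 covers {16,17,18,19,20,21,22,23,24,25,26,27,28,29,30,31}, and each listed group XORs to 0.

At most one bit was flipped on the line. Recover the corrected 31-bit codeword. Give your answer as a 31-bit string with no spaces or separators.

s1 (pos 1,3,5,7,9,11,13,15,17,19,21,23,25,27,29,31): 1⊕1⊕1⊕1⊕0⊕1⊕1⊕0⊕1⊕0⊕0⊕1⊕0⊕1⊕1⊕0 = 0
s2 (pos 2,3,6,7,10,11,14,15,18,19,22,23,26,27,30,31): 0⊕1⊕0⊕1⊕1⊕1⊕0⊕0⊕1⊕0⊕1⊕1⊕0⊕1⊕1⊕0 = 1
s4 (pos 4,5,6,7,12,13,14,15,20,21,22,23,28,29,30,31): 0⊕1⊕0⊕1⊕1⊕1⊕0⊕0⊕0⊕0⊕1⊕1⊕0⊕1⊕1⊕0 = 0
s8 (pos 8,9,10,11,12,13,14,15,24,25,26,27,28,29,30,31): 1⊕0⊕1⊕1⊕1⊕1⊕0⊕0⊕1⊕0⊕0⊕1⊕0⊕1⊕1⊕0 = 1
s16 (pos 16,17,18,19,20,21,22,23,24,25,26,27,28,29,30,31): 0⊕1⊕1⊕0⊕0⊕0⊕1⊕1⊕1⊕0⊕0⊕1⊕0⊕1⊕1⊕0 = 0
Syndrome s16…s1 = 01010 → error at position 10.
Flip position 10: 1010101101111000110001110010110 → 1010101100111000110001110010110

1010101100111000110001110010110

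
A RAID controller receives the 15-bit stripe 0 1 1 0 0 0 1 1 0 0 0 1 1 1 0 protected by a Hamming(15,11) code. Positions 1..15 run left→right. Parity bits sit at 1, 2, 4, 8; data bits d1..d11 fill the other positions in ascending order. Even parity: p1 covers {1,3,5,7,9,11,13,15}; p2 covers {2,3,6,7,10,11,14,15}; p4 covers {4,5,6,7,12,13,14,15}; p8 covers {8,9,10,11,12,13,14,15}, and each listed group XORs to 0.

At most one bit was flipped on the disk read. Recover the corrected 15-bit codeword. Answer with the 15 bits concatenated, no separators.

s1 (pos 1,3,5,7,9,11,13,15): 0⊕1⊕0⊕1⊕0⊕0⊕1⊕0 = 1
s2 (pos 2,3,6,7,10,11,14,15): 1⊕1⊕0⊕1⊕0⊕0⊕1⊕0 = 0
s4 (pos 4,5,6,7,12,13,14,15): 0⊕0⊕0⊕1⊕1⊕1⊕1⊕0 = 0
s8 (pos 8,9,10,11,12,13,14,15): 1⊕0⊕0⊕0⊕1⊕1⊕1⊕0 = 0
Syndrome s8…s1 = 0001 → error at position 1.
Flip position 1: 011000110001110 → 111000110001110

111000110001110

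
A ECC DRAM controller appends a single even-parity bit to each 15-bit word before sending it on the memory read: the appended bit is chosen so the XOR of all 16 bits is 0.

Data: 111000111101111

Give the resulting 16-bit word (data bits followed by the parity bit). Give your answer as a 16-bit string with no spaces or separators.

1110001111011111

XOR of the 15 data bits: 1⊕1⊕1⊕0⊕0⊕0⊕1⊕1⊕1⊕1⊕0⊕1⊕1⊕1⊕1 = 1
Parity bit = 1 (so all 16 bits XOR to 0).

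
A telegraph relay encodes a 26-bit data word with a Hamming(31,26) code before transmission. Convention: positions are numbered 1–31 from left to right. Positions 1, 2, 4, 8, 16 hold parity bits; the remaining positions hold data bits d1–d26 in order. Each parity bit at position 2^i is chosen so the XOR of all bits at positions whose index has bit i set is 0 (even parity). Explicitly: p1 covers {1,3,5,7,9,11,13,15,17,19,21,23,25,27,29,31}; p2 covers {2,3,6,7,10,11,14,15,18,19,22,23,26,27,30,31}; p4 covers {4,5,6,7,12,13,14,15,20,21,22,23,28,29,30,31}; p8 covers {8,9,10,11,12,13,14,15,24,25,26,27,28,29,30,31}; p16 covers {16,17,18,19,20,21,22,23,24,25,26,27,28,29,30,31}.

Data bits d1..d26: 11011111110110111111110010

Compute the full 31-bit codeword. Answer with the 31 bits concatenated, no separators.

1110101111111101110111111110010

Place data at non-parity positions: p1 p2 1 p4 1 0 1 p8 1 1 1 1 1 1 0 p16 1 1 0 1 1 1 1 1 1 1 1 0 0 1 0
p1 (pos 1,3,5,7,9,11,13,15,17,19,21,23,25,27,29,31): XOR of data positions = 1⊕1⊕1⊕1⊕1⊕1⊕0⊕1⊕0⊕1⊕1⊕1⊕1⊕0⊕0 = 1
p2 (pos 2,3,6,7,10,11,14,15,18,19,22,23,26,27,30,31): XOR of data positions = 1⊕0⊕1⊕1⊕1⊕1⊕0⊕1⊕0⊕1⊕1⊕1⊕1⊕1⊕0 = 1
p4 (pos 4,5,6,7,12,13,14,15,20,21,22,23,28,29,30,31): XOR of data positions = 1⊕0⊕1⊕1⊕1⊕1⊕0⊕1⊕1⊕1⊕1⊕0⊕0⊕1⊕0 = 0
p8 (pos 8,9,10,11,12,13,14,15,24,25,26,27,28,29,30,31): XOR of data positions = 1⊕1⊕1⊕1⊕1⊕1⊕0⊕1⊕1⊕1⊕1⊕0⊕0⊕1⊕0 = 1
p16 (pos 16,17,18,19,20,21,22,23,24,25,26,27,28,29,30,31): XOR of data positions = 1⊕1⊕0⊕1⊕1⊕1⊕1⊕1⊕1⊕1⊕1⊕0⊕0⊕1⊕0 = 1
Codeword: 1110101111111101110111111110010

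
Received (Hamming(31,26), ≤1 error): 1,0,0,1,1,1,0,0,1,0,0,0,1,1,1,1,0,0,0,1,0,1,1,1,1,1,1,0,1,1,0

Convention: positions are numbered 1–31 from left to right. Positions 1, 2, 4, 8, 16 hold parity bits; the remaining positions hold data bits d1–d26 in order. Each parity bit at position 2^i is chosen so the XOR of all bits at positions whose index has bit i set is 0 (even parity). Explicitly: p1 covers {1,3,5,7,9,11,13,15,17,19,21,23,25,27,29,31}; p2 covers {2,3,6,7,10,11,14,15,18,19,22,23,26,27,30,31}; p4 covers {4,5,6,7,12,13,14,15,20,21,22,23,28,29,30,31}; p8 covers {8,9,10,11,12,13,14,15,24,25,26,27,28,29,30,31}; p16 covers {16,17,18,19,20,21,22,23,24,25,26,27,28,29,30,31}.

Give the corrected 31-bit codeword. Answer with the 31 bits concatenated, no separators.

1001010010001111000101111110110

s1 (pos 1,3,5,7,9,11,13,15,17,19,21,23,25,27,29,31): 1⊕0⊕1⊕0⊕1⊕0⊕1⊕1⊕0⊕0⊕0⊕1⊕1⊕1⊕1⊕0 = 1
s2 (pos 2,3,6,7,10,11,14,15,18,19,22,23,26,27,30,31): 0⊕0⊕1⊕0⊕0⊕0⊕1⊕1⊕0⊕0⊕1⊕1⊕1⊕1⊕1⊕0 = 0
s4 (pos 4,5,6,7,12,13,14,15,20,21,22,23,28,29,30,31): 1⊕1⊕1⊕0⊕0⊕1⊕1⊕1⊕1⊕0⊕1⊕1⊕0⊕1⊕1⊕0 = 1
s8 (pos 8,9,10,11,12,13,14,15,24,25,26,27,28,29,30,31): 0⊕1⊕0⊕0⊕0⊕1⊕1⊕1⊕1⊕1⊕1⊕1⊕0⊕1⊕1⊕0 = 0
s16 (pos 16,17,18,19,20,21,22,23,24,25,26,27,28,29,30,31): 1⊕0⊕0⊕0⊕1⊕0⊕1⊕1⊕1⊕1⊕1⊕1⊕0⊕1⊕1⊕0 = 0
Syndrome s16…s1 = 00101 → error at position 5.
Flip position 5: 1001110010001111000101111110110 → 1001010010001111000101111110110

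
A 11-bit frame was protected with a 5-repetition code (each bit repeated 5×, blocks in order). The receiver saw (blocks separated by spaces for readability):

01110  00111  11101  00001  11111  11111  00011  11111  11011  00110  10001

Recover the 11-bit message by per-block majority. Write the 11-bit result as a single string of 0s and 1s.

11101101100

Block 1 (01110): 3 ones → 1
Block 2 (00111): 3 ones → 1
Block 3 (11101): 4 ones → 1
Block 4 (00001): 1 one → 0
Block 5 (11111): 5 ones → 1
Block 6 (11111): 5 ones → 1
Block 7 (00011): 2 ones → 0
Block 8 (11111): 5 ones → 1
Block 9 (11011): 4 ones → 1
Block 10 (00110): 2 ones → 0
Block 11 (10001): 2 ones → 0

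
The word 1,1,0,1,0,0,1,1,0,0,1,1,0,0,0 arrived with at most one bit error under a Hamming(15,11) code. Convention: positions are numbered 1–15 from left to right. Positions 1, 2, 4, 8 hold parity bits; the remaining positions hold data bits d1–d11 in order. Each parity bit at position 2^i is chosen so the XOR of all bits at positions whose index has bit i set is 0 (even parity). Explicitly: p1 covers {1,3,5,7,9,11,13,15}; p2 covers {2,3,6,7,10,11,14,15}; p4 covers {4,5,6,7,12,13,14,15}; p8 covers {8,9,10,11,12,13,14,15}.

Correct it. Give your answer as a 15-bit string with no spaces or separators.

110100110011001

s1 (pos 1,3,5,7,9,11,13,15): 1⊕0⊕0⊕1⊕0⊕1⊕0⊕0 = 1
s2 (pos 2,3,6,7,10,11,14,15): 1⊕0⊕0⊕1⊕0⊕1⊕0⊕0 = 1
s4 (pos 4,5,6,7,12,13,14,15): 1⊕0⊕0⊕1⊕1⊕0⊕0⊕0 = 1
s8 (pos 8,9,10,11,12,13,14,15): 1⊕0⊕0⊕1⊕1⊕0⊕0⊕0 = 1
Syndrome s8…s1 = 1111 → error at position 15.
Flip position 15: 110100110011000 → 110100110011001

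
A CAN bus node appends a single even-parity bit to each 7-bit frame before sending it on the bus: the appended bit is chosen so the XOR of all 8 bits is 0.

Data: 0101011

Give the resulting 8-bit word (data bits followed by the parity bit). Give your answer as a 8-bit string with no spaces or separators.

XOR of the 7 data bits: 0⊕1⊕0⊕1⊕0⊕1⊕1 = 0
Parity bit = 0 (so all 8 bits XOR to 0).

01010110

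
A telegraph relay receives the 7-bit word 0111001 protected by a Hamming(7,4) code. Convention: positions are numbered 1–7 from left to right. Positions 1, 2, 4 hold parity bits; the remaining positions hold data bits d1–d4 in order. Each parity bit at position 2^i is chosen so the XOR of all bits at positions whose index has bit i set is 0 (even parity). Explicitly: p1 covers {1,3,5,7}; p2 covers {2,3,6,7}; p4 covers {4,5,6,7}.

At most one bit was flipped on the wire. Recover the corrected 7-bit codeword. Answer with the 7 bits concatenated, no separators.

0011001

s1 (pos 1,3,5,7): 0⊕1⊕0⊕1 = 0
s2 (pos 2,3,6,7): 1⊕1⊕0⊕1 = 1
s4 (pos 4,5,6,7): 1⊕0⊕0⊕1 = 0
Syndrome s4…s1 = 010 → error at position 2.
Flip position 2: 0111001 → 0011001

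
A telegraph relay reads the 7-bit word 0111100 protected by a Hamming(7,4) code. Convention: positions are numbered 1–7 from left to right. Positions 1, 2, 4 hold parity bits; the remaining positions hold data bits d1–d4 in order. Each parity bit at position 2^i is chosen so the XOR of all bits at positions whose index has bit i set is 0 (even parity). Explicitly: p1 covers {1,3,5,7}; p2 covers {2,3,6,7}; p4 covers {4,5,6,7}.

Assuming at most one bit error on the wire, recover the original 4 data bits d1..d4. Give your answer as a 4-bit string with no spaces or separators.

1100

s1 (pos 1,3,5,7): 0⊕1⊕1⊕0 = 0
s2 (pos 2,3,6,7): 1⊕1⊕0⊕0 = 0
s4 (pos 4,5,6,7): 1⊕1⊕0⊕0 = 0
Syndrome s4…s1 = 000 → no error.
Read data bits from positions 3,5,6,7: 1100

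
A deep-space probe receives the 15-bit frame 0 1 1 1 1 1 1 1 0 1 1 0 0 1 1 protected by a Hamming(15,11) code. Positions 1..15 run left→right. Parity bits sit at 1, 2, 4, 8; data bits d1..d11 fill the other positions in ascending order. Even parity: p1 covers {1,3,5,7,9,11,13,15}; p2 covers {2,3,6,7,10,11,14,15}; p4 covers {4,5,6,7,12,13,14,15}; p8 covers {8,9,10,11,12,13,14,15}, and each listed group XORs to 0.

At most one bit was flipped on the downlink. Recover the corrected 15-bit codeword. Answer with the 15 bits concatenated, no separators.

s1 (pos 1,3,5,7,9,11,13,15): 0⊕1⊕1⊕1⊕0⊕1⊕0⊕1 = 1
s2 (pos 2,3,6,7,10,11,14,15): 1⊕1⊕1⊕1⊕1⊕1⊕1⊕1 = 0
s4 (pos 4,5,6,7,12,13,14,15): 1⊕1⊕1⊕1⊕0⊕0⊕1⊕1 = 0
s8 (pos 8,9,10,11,12,13,14,15): 1⊕0⊕1⊕1⊕0⊕0⊕1⊕1 = 1
Syndrome s8…s1 = 1001 → error at position 9.
Flip position 9: 011111110110011 → 011111111110011

011111111110011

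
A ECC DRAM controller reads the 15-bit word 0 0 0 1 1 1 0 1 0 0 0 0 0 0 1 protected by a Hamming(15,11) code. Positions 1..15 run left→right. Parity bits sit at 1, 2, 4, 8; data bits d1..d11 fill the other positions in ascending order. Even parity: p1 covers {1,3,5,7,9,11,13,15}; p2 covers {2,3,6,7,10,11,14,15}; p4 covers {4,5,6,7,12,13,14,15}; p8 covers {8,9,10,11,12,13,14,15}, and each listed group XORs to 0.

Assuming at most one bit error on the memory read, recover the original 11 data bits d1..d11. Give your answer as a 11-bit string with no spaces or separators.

s1 (pos 1,3,5,7,9,11,13,15): 0⊕0⊕1⊕0⊕0⊕0⊕0⊕1 = 0
s2 (pos 2,3,6,7,10,11,14,15): 0⊕0⊕1⊕0⊕0⊕0⊕0⊕1 = 0
s4 (pos 4,5,6,7,12,13,14,15): 1⊕1⊕1⊕0⊕0⊕0⊕0⊕1 = 0
s8 (pos 8,9,10,11,12,13,14,15): 1⊕0⊕0⊕0⊕0⊕0⊕0⊕1 = 0
Syndrome s8…s1 = 0000 → no error.
Read data bits from positions 3,5,6,7,9,10,11,12,13,14,15: 01100000001

01100000001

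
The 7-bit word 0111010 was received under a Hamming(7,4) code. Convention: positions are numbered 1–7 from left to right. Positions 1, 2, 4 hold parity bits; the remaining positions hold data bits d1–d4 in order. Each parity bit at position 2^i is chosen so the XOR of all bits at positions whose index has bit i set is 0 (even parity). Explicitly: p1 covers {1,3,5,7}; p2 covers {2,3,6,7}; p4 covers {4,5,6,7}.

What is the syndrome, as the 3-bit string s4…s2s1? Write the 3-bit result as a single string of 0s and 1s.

s1 (pos 1,3,5,7): 0⊕1⊕0⊕0 = 1
s2 (pos 2,3,6,7): 1⊕1⊕1⊕0 = 1
s4 (pos 4,5,6,7): 1⊕0⊕1⊕0 = 0
Syndrome s4…s1 = 011 → error at position 3.

011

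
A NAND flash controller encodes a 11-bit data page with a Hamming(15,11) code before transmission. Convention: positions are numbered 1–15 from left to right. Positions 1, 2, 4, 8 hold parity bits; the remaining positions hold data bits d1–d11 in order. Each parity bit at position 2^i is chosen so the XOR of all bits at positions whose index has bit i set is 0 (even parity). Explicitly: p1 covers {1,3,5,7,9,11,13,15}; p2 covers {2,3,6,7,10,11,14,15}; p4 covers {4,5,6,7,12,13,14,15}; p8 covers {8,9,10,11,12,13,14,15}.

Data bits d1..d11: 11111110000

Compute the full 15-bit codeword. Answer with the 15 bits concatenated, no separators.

Place data at non-parity positions: p1 p2 1 p4 1 1 1 p8 1 1 1 0 0 0 0
p1 (pos 1,3,5,7,9,11,13,15): XOR of data positions = 1⊕1⊕1⊕1⊕1⊕0⊕0 = 1
p2 (pos 2,3,6,7,10,11,14,15): XOR of data positions = 1⊕1⊕1⊕1⊕1⊕0⊕0 = 1
p4 (pos 4,5,6,7,12,13,14,15): XOR of data positions = 1⊕1⊕1⊕0⊕0⊕0⊕0 = 1
p8 (pos 8,9,10,11,12,13,14,15): XOR of data positions = 1⊕1⊕1⊕0⊕0⊕0⊕0 = 1
Codeword: 111111111110000

111111111110000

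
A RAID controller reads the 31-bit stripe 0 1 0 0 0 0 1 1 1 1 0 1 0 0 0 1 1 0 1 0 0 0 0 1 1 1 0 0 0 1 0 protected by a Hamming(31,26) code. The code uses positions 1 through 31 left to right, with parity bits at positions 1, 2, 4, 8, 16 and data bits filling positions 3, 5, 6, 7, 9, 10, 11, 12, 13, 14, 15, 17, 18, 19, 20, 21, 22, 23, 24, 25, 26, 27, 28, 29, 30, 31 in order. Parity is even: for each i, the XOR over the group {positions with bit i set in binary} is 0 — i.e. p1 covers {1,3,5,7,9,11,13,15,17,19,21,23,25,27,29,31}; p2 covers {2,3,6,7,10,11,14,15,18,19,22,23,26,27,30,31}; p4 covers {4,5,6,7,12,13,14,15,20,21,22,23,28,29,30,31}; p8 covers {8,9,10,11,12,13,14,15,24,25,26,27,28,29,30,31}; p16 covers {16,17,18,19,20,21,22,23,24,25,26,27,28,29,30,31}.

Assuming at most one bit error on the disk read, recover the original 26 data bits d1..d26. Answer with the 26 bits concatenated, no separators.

00011101000101010011100010

s1 (pos 1,3,5,7,9,11,13,15,17,19,21,23,25,27,29,31): 0⊕0⊕0⊕1⊕1⊕0⊕0⊕0⊕1⊕1⊕0⊕0⊕1⊕0⊕0⊕0 = 1
s2 (pos 2,3,6,7,10,11,14,15,18,19,22,23,26,27,30,31): 1⊕0⊕0⊕1⊕1⊕0⊕0⊕0⊕0⊕1⊕0⊕0⊕1⊕0⊕1⊕0 = 0
s4 (pos 4,5,6,7,12,13,14,15,20,21,22,23,28,29,30,31): 0⊕0⊕0⊕1⊕1⊕0⊕0⊕0⊕0⊕0⊕0⊕0⊕0⊕0⊕1⊕0 = 1
s8 (pos 8,9,10,11,12,13,14,15,24,25,26,27,28,29,30,31): 1⊕1⊕1⊕0⊕1⊕0⊕0⊕0⊕1⊕1⊕1⊕0⊕0⊕0⊕1⊕0 = 0
s16 (pos 16,17,18,19,20,21,22,23,24,25,26,27,28,29,30,31): 1⊕1⊕0⊕1⊕0⊕0⊕0⊕0⊕1⊕1⊕1⊕0⊕0⊕0⊕1⊕0 = 1
Syndrome s16…s1 = 10101 → error at position 21.
Flip position 21: 0100001111010001101000011100010 → 0100001111010001101010011100010
Read data bits from positions 3,5,6,7,9,10,11,12,13,14,15,17,18,19,20,21,22,23,24,25,26,27,28,29,30,31: 00011101000101010011100010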